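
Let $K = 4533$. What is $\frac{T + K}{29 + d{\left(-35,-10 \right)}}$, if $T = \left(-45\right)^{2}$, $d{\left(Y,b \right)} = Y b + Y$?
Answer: $\frac{3279}{172} \approx 19.064$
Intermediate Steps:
$d{\left(Y,b \right)} = Y + Y b$
$T = 2025$
$\frac{T + K}{29 + d{\left(-35,-10 \right)}} = \frac{2025 + 4533}{29 - 35 \left(1 - 10\right)} = \frac{6558}{29 - -315} = \frac{6558}{29 + 315} = \frac{6558}{344} = 6558 \cdot \frac{1}{344} = \frac{3279}{172}$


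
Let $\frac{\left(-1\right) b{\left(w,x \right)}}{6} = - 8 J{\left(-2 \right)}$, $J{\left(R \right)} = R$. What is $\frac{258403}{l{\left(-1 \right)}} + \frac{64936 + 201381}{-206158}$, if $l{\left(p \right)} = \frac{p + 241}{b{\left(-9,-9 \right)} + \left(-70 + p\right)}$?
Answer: $- \frac{4448231071819}{24738960} \approx -1.7981 \cdot 10^{5}$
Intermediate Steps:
$b{\left(w,x \right)} = -96$ ($b{\left(w,x \right)} = - 6 \left(\left(-8\right) \left(-2\right)\right) = \left(-6\right) 16 = -96$)
$l{\left(p \right)} = \frac{241 + p}{-166 + p}$ ($l{\left(p \right)} = \frac{p + 241}{-96 + \left(-70 + p\right)} = \frac{241 + p}{-166 + p}$)
$\frac{258403}{l{\left(-1 \right)}} + \frac{64936 + 201381}{-206158} = \frac{258403}{\frac{1}{-166 - 1} \left(241 - 1\right)} + \frac{64936 + 201381}{-206158} = \frac{258403}{\frac{1}{-167} \cdot 240} + 266317 \left(- \frac{1}{206158}\right) = \frac{258403}{\left(- \frac{1}{167}\right) 240} - \frac{266317}{206158} = \frac{258403}{- \frac{240}{167}} - \frac{266317}{206158} = 258403 \left(- \frac{167}{240}\right) - \frac{266317}{206158} = - \frac{43153301}{240} - \frac{266317}{206158} = - \frac{4448231071819}{24738960}$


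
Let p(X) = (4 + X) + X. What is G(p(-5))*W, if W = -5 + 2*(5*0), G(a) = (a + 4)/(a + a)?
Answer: -5/6 ≈ -0.83333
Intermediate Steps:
p(X) = 4 + 2*X
G(a) = (4 + a)/(2*a) (G(a) = (4 + a)/((2*a)) = (4 + a)*(1/(2*a)) = (4 + a)/(2*a))
W = -5 (W = -5 + 2*0 = -5 + 0 = -5)
G(p(-5))*W = ((4 + (4 + 2*(-5)))/(2*(4 + 2*(-5))))*(-5) = ((4 + (4 - 10))/(2*(4 - 10)))*(-5) = ((1/2)*(4 - 6)/(-6))*(-5) = ((1/2)*(-1/6)*(-2))*(-5) = (1/6)*(-5) = -5/6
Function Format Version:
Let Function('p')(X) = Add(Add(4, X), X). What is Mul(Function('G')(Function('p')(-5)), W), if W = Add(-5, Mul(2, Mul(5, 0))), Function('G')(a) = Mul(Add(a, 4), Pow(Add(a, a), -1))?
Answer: Rational(-5, 6) ≈ -0.83333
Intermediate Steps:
Function('p')(X) = Add(4, Mul(2, X))
Function('G')(a) = Mul(Rational(1, 2), Pow(a, -1), Add(4, a)) (Function('G')(a) = Mul(Add(4, a), Pow(Mul(2, a), -1)) = Mul(Add(4, a), Mul(Rational(1, 2), Pow(a, -1))) = Mul(Rational(1, 2), Pow(a, -1), Add(4, a)))
W = -5 (W = Add(-5, Mul(2, 0)) = Add(-5, 0) = -5)
Mul(Function('G')(Function('p')(-5)), W) = Mul(Mul(Rational(1, 2), Pow(Add(4, Mul(2, -5)), -1), Add(4, Add(4, Mul(2, -5)))), -5) = Mul(Mul(Rational(1, 2), Pow(Add(4, -10), -1), Add(4, Add(4, -10))), -5) = Mul(Mul(Rational(1, 2), Pow(-6, -1), Add(4, -6)), -5) = Mul(Mul(Rational(1, 2), Rational(-1, 6), -2), -5) = Mul(Rational(1, 6), -5) = Rational(-5, 6)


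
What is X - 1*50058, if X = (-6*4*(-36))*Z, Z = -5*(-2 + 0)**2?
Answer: -67338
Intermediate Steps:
Z = -20 (Z = -5*(-2)**2 = -5*4 = -20)
X = -17280 (X = (-6*4*(-36))*(-20) = -24*(-36)*(-20) = 864*(-20) = -17280)
X - 1*50058 = -17280 - 1*50058 = -17280 - 50058 = -67338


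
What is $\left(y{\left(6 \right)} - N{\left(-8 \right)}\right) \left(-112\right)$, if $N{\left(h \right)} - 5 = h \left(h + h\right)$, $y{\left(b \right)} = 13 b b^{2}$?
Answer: $-299600$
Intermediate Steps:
$y{\left(b \right)} = 13 b^{3}$
$N{\left(h \right)} = 5 + 2 h^{2}$ ($N{\left(h \right)} = 5 + h \left(h + h\right) = 5 + h 2 h = 5 + 2 h^{2}$)
$\left(y{\left(6 \right)} - N{\left(-8 \right)}\right) \left(-112\right) = \left(13 \cdot 6^{3} - \left(5 + 2 \left(-8\right)^{2}\right)\right) \left(-112\right) = \left(13 \cdot 216 - \left(5 + 2 \cdot 64\right)\right) \left(-112\right) = \left(2808 - \left(5 + 128\right)\right) \left(-112\right) = \left(2808 - 133\right) \left(-112\right) = 2675 \left(-112\right) = -299600$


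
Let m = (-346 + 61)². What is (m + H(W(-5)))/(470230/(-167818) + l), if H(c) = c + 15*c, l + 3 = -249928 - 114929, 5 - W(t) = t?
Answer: -1365786793/6123054571 ≈ -0.22306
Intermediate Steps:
W(t) = 5 - t
l = -364860 (l = -3 + (-249928 - 114929) = -3 - 364857 = -364860)
m = 81225 (m = (-285)² = 81225)
H(c) = 16*c
(m + H(W(-5)))/(470230/(-167818) + l) = (81225 + 16*(5 - 1*(-5)))/(470230/(-167818) - 364860) = (81225 + 16*(5 + 5))/(470230*(-1/167818) - 364860) = (81225 + 16*10)/(-235115/83909 - 364860) = (81225 + 160)/(-30615272855/83909) = 81385*(-83909/30615272855) = -1365786793/6123054571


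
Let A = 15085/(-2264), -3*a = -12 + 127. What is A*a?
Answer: 1734775/6792 ≈ 255.41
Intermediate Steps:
a = -115/3 (a = -(-12 + 127)/3 = -⅓*115 = -115/3 ≈ -38.333)
A = -15085/2264 (A = 15085*(-1/2264) = -15085/2264 ≈ -6.6630)
A*a = -15085/2264*(-115/3) = 1734775/6792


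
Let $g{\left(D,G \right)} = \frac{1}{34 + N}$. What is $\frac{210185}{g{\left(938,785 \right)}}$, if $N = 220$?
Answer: $53386990$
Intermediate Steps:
$g{\left(D,G \right)} = \frac{1}{254}$ ($g{\left(D,G \right)} = \frac{1}{34 + 220} = \frac{1}{254}$)
$\frac{210185}{g{\left(938,785 \right)}} = 210185 \frac{1}{\frac{1}{254}} = 210185 \cdot 254 = 53386990$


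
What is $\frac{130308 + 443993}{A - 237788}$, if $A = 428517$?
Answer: $\frac{82043}{27247} \approx 3.0111$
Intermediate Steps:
$\frac{130308 + 443993}{A - 237788} = \frac{130308 + 443993}{428517 - 237788} = \frac{574301}{190729} = 574301 \cdot \frac{1}{190729} = \frac{82043}{27247}$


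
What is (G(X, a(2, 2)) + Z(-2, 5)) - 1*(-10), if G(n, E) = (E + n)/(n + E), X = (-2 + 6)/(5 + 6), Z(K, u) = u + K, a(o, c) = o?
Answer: 14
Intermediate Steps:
Z(K, u) = K + u
X = 4/11 ≈ 0.36364
G(n, E) = 1 (G(n, E) = (E + n)/(E + n) = 1)
(G(X, a(2, 2)) + Z(-2, 5)) - 1*(-10) = (1 + (-2 + 5)) - 1*(-10) = (1 + 3) + 10 = 4 + 10 = 14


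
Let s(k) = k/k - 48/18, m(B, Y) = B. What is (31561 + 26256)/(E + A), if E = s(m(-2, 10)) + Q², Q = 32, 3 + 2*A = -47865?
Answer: -173451/68735 ≈ -2.5235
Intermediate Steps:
A = -23934 (A = -3/2 + (½)*(-47865) = -3/2 - 47865/2 = -23934)
s(k) = -5/3 (s(k) = 1 - 48*1/18 = 1 - 8/3 = -5/3)
E = 3067/3 (E = -5/3 + 32² = -5/3 + 1024 = 3067/3 ≈ 1022.3)
(31561 + 26256)/(E + A) = (31561 + 26256)/(3067/3 - 23934) = 57817/(-68735/3) = 57817*(-3/68735) = -173451/68735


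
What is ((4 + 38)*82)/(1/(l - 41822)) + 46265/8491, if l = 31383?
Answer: -305267672491/8491 ≈ -3.5952e+7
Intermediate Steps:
((4 + 38)*82)/(1/(l - 41822)) + 46265/8491 = ((4 + 38)*82)/(1/(31383 - 41822)) + 46265/8491 = (42*82)/(1/(-10439)) + 46265*(1/8491) = 3444/(-1/10439) + 46265/8491 = 3444*(-10439) + 46265/8491 = -35951916 + 46265/8491 = -305267672491/8491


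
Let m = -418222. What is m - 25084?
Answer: -443306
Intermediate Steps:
m - 25084 = -418222 - 25084 = -443306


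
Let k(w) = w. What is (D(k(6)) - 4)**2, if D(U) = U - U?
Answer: 16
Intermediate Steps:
D(U) = 0
(D(k(6)) - 4)**2 = (0 - 4)**2 = (-4)**2 = 16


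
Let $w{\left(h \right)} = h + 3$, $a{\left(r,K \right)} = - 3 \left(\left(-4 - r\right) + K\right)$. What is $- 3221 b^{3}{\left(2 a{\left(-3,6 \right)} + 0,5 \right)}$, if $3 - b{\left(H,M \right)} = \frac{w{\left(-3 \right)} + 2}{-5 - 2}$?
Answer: $- \frac{39189907}{343} \approx -1.1426 \cdot 10^{5}$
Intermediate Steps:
$a{\left(r,K \right)} = 12 - 3 K + 3 r$ ($a{\left(r,K \right)} = - 3 \left(-4 + K - r\right) = 12 - 3 K + 3 r$)
$w{\left(h \right)} = 3 + h$
$b{\left(H,M \right)} = \frac{23}{7}$ ($b{\left(H,M \right)} = 3 - \frac{\left(3 - 3\right) + 2}{-5 - 2} = 3 - \frac{0 + 2}{-7} = 3 - 2 \left(- \frac{1}{7}\right) = 3 - - \frac{2}{7} = 3 + \frac{2}{7} = \frac{23}{7}$)
$- 3221 b^{3}{\left(2 a{\left(-3,6 \right)} + 0,5 \right)} = - 3221 \left(\frac{23}{7}\right)^{3} = \left(-3221\right) \frac{12167}{343} = - \frac{39189907}{343}$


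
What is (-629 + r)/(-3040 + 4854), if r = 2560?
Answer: 1931/1814 ≈ 1.0645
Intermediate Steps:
(-629 + r)/(-3040 + 4854) = (-629 + 2560)/(-3040 + 4854) = 1931/1814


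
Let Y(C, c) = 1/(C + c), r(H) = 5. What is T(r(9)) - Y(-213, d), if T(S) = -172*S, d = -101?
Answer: -270039/314 ≈ -860.00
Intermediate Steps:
T(r(9)) - Y(-213, d) = -172*5 - 1/(-213 - 101) = -860 - 1/(-314) = -860 - 1*(-1/314) = -860 + 1/314 = -270039/314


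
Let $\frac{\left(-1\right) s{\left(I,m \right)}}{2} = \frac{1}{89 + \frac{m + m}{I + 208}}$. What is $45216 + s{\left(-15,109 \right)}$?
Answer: $\frac{786531934}{17395} \approx 45216.0$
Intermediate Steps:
$s{\left(I,m \right)} = - \frac{2}{89 + \frac{2 m}{208 + I}}$ ($s{\left(I,m \right)} = - \frac{2}{89 + \frac{m + m}{I + 208}} = - \frac{2}{89 + \frac{2 m}{208 + I}}$)
$45216 + s{\left(-15,109 \right)} = 45216 + \frac{2 \left(-208 - -15\right)}{18512 + 2 \cdot 109 + 89 \left(-15\right)} = 45216 + \frac{2 \left(-208 + 15\right)}{18512 + 218 - 1335} = 45216 + 2 \cdot \frac{1}{17395} \left(-193\right) = 45216 - \frac{386}{17395} = \frac{786531934}{17395}$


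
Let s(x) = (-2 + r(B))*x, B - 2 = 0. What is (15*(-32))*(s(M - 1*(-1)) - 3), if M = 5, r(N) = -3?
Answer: 15840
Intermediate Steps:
B = 2 (B = 2 + 0 = 2)
s(x) = -5*x (s(x) = (-2 - 3)*x = -5*x)
(15*(-32))*(s(M - 1*(-1)) - 3) = (15*(-32))*(-5*(5 - 1*(-1)) - 3) = -480*(-5*(5 + 1) - 3) = -480*(-5*6 - 3) = -480*(-30 - 3) = -480*(-33) = 15840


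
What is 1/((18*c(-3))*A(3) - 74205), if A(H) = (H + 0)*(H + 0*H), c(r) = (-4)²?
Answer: -1/71613 ≈ -1.3964e-5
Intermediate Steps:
c(r) = 16
A(H) = H² (A(H) = H*(H + 0) = H*H = H²)
1/((18*c(-3))*A(3) - 74205) = 1/((18*16)*3² - 74205) = 1/(288*9 - 74205) = 1/(2592 - 74205) = 1/(-71613) = -1/71613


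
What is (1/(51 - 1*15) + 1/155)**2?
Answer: 36481/31136400 ≈ 0.0011717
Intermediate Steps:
(1/(51 - 1*15) + 1/155)**2 = (1/(51 - 15) + 1/155)**2 = (1/36 + 1/155)**2 = (191/5580)**2 = 36481/31136400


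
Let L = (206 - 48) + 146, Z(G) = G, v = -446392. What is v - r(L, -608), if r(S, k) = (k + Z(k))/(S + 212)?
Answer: -57584264/129 ≈ -4.4639e+5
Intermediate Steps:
L = 304 (L = 158 + 146 = 304)
r(S, k) = 2*k/(212 + S) (r(S, k) = (k + k)/(S + 212) = (2*k)/(212 + S) = 2*k/(212 + S))
v - r(L, -608) = -446392 - 2*(-608)/(212 + 304) = -446392 - 2*(-608)/516 = -446392 - 1*(-304/129) = -446392 + 304/129 = -57584264/129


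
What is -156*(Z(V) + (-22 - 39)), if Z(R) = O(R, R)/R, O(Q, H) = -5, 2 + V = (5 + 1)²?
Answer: 162162/17 ≈ 9538.9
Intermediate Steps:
V = 34 (V = -2 + (5 + 1)² = -2 + 6² = -2 + 36 = 34)
Z(R) = -5/R
-156*(Z(V) + (-22 - 39)) = -156*(-5/34 + (-22 - 39)) = -156*(-5*1/34 - 61) = -156*(-5/34 - 61) = -156*(-2079/34) = 162162/17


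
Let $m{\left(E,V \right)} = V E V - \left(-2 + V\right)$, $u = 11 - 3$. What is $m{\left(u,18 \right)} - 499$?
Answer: $2077$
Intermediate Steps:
$u = 8$ ($u = 11 - 3 = 8$)
$m{\left(E,V \right)} = 2 - V + E V^{2}$ ($m{\left(E,V \right)} = E V V - \left(-2 + V\right) = E V^{2} - \left(-2 + V\right) = 2 - V + E V^{2}$)
$m{\left(u,18 \right)} - 499 = \left(2 - 18 + 8 \cdot 18^{2}\right) - 499 = \left(2 - 18 + 8 \cdot 324\right) - 499 = \left(2 - 18 + 2592\right) - 499 = 2576 - 499 = 2077$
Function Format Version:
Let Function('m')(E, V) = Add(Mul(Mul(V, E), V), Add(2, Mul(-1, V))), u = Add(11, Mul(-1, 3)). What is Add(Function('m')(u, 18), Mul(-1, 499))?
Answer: 2077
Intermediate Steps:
u = 8 (u = Add(11, -3) = 8)
Function('m')(E, V) = Add(2, Mul(-1, V), Mul(E, Pow(V, 2))) (Function('m')(E, V) = Add(Mul(Mul(E, V), V), Add(2, Mul(-1, V))) = Add(Mul(E, Pow(V, 2)), Add(2, Mul(-1, V))) = Add(2, Mul(-1, V), Mul(E, Pow(V, 2))))
Add(Function('m')(u, 18), Mul(-1, 499)) = Add(Add(2, Mul(-1, 18), Mul(8, Pow(18, 2))), Mul(-1, 499)) = Add(Add(2, -18, Mul(8, 324)), -499) = Add(Add(2, -18, 2592), -499) = Add(2576, -499) = 2077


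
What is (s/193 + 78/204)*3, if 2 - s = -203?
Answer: 28437/6562 ≈ 4.3336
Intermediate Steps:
s = 205 (s = 2 - 1*(-203) = 2 + 203 = 205)
(s/193 + 78/204)*3 = (205/193 + 78/204)*3 = (205*(1/193) + 78*(1/204))*3 = (205/193 + 13/34)*3 = (9479/6562)*3 = 28437/6562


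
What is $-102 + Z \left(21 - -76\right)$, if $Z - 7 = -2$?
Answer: $383$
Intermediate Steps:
$Z = 5$ ($Z = 7 - 2 = 5$)
$-102 + Z \left(21 - -76\right) = -102 + 5 \left(21 - -76\right) = -102 + 5 \left(21 + 76\right) = -102 + 5 \cdot 97 = -102 + 485 = 383$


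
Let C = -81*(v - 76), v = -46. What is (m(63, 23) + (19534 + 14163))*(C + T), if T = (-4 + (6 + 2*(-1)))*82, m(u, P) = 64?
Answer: 333626202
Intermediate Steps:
T = 0 (T = (-4 + (6 - 2))*82 = (-4 + 4)*82 = 0*82 = 0)
C = 9882 (C = -81*(-46 - 76) = -81*(-122) = 9882)
(m(63, 23) + (19534 + 14163))*(C + T) = (64 + (19534 + 14163))*(9882 + 0) = (64 + 33697)*9882 = 33761*9882 = 333626202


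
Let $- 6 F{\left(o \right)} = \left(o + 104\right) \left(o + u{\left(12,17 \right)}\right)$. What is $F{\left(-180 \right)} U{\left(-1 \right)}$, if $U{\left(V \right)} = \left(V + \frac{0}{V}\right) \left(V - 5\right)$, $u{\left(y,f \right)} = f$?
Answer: $-12388$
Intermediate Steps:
$U{\left(V \right)} = V \left(-5 + V\right)$ ($U{\left(V \right)} = \left(V + 0\right) \left(-5 + V\right) = V \left(-5 + V\right)$)
$F{\left(o \right)} = - \frac{\left(17 + o\right) \left(104 + o\right)}{6}$ ($F{\left(o \right)} = - \frac{\left(o + 104\right) \left(o + 17\right)}{6} = - \frac{\left(104 + o\right) \left(17 + o\right)}{6} = - \frac{\left(17 + o\right) \left(104 + o\right)}{6}$)
$F{\left(-180 \right)} U{\left(-1 \right)} = \left(- \frac{884}{3} - -3630 - \frac{\left(-180\right)^{2}}{6}\right) \left(- (-5 - 1)\right) = \left(- \frac{884}{3} + 3630 - 5400\right) \left(\left(-1\right) \left(-6\right)\right) = \left(- \frac{884}{3} + 3630 - 5400\right) 6 = \left(- \frac{6194}{3}\right) 6 = -12388$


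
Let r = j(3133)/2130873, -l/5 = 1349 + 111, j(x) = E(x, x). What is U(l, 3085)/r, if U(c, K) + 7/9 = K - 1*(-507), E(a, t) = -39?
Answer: -22957315411/117 ≈ -1.9622e+8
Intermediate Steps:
j(x) = -39
l = -7300 (l = -5*(1349 + 111) = -5*1460 = -7300)
r = -13/710291 (r = -39/2130873 = -39*1/2130873 = -13/710291 ≈ -1.8302e-5)
U(c, K) = 4556/9 + K (U(c, K) = -7/9 + (K - 1*(-507)) = -7/9 + (K + 507) = -7/9 + (507 + K) = 4556/9 + K)
U(l, 3085)/r = (4556/9 + 3085)/(-13/710291) = (32321/9)*(-710291/13) = -22957315411/117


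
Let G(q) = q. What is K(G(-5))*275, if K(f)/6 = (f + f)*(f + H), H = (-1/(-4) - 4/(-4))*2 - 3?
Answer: 90750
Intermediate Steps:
H = -1/2 (H = (-1*(-1/4) - 4*(-1/4))*2 - 3 = (1/4 + 1)*2 - 3 = (5/4)*2 - 3 = 5/2 - 3 = -1/2 ≈ -0.50000)
K(f) = 12*f*(-1/2 + f) (K(f) = 6*((f + f)*(f - 1/2)) = 6*((2*f)*(-1/2 + f)) = 6*(2*f*(-1/2 + f)) = 12*f*(-1/2 + f))
K(G(-5))*275 = (6*(-5)*(-1 + 2*(-5)))*275 = (6*(-5)*(-1 - 10))*275 = (6*(-5)*(-11))*275 = 330*275 = 90750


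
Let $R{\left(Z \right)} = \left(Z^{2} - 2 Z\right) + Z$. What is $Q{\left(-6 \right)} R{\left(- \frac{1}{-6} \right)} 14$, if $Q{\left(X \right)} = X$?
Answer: $\frac{35}{3} \approx 11.667$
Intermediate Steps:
$R{\left(Z \right)} = Z^{2} - Z$
$Q{\left(-6 \right)} R{\left(- \frac{1}{-6} \right)} 14 = - 6 - \frac{1}{-6} \left(-1 - \frac{1}{-6}\right) 14 = - 6 \left(-1\right) \left(- \frac{1}{6}\right) \left(-1 - - \frac{1}{6}\right) 14 = - 6 \frac{-1 + \frac{1}{6}}{6} \cdot 14 = - 6 \cdot \frac{1}{6} \left(- \frac{5}{6}\right) 14 = \left(-6\right) \left(- \frac{5}{36}\right) 14 = \frac{5}{6} \cdot 14 = \frac{35}{3}$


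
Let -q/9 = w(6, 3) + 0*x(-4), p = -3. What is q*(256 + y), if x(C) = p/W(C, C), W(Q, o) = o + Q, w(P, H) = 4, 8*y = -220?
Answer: -8226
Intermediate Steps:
y = -55/2 (y = (1/8)*(-220) = -55/2 ≈ -27.500)
W(Q, o) = Q + o
x(C) = -3/(2*C) (x(C) = -3/(C + C) = -3*1/(2*C) = -3/(2*C))
q = -36 (q = -9*(4 + 0*(-3/2/(-4))) = -9*(4 + 0*(-3/2*(-1/4))) = -9*(4 + 0*(3/8)) = -9*(4 + 0) = -9*4 = -36)
q*(256 + y) = -36*(256 - 55/2) = -36*457/2 = -8226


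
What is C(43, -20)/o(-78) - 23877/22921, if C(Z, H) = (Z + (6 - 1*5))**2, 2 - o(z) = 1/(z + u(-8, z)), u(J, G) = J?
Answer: 3812124095/3965333 ≈ 961.36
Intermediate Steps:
o(z) = 2 - 1/(-8 + z) (o(z) = 2 - 1/(z - 8) = 2 - 1/(-8 + z))
C(Z, H) = (1 + Z)**2 (C(Z, H) = (Z + (6 - 5))**2 = (Z + 1)**2 = (1 + Z)**2)
C(43, -20)/o(-78) - 23877/22921 = (1 + 43)**2/(((-17 + 2*(-78))/(-8 - 78))) - 23877/22921 = 44**2/(((-17 - 156)/(-86))) - 23877*1/22921 = 1936/((-1/86*(-173))) - 23877/22921 = 1936/(173/86) - 23877/22921 = 1936*(86/173) - 23877/22921 = 166496/173 - 23877/22921 = 3812124095/3965333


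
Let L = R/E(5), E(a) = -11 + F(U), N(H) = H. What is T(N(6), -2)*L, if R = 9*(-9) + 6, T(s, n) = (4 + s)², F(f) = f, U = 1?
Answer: 750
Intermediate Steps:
E(a) = -10 (E(a) = -11 + 1 = -10)
R = -75 (R = -81 + 6 = -75)
L = 15/2 (L = -75/(-10) = -75*(-⅒) = 15/2 ≈ 7.5000)
T(N(6), -2)*L = (4 + 6)²*(15/2) = 10²*(15/2) = 100*(15/2) = 750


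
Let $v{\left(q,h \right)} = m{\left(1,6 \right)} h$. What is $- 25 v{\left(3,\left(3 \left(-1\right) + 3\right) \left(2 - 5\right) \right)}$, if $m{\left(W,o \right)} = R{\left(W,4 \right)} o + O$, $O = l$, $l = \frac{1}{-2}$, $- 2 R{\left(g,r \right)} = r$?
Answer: $0$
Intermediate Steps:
$R{\left(g,r \right)} = - \frac{r}{2}$
$l = - \frac{1}{2} \approx -0.5$
$O = - \frac{1}{2} \approx -0.5$
$m{\left(W,o \right)} = - \frac{1}{2} - 2 o$ ($m{\left(W,o \right)} = \left(- \frac{1}{2}\right) 4 o - \frac{1}{2} = - 2 o - \frac{1}{2} = - \frac{1}{2} - 2 o$)
$v{\left(q,h \right)} = - \frac{25 h}{2}$ ($v{\left(q,h \right)} = \left(- \frac{1}{2} - 12\right) h = - \frac{25 h}{2}$)
$- 25 v{\left(3,\left(3 \left(-1\right) + 3\right) \left(2 - 5\right) \right)} = - 25 \left(- \frac{25 \left(3 \left(-1\right) + 3\right) \left(2 - 5\right)}{2}\right) = - 25 \left(- \frac{25 \left(-3 + 3\right) \left(-3\right)}{2}\right) = - 25 \left(- \frac{25 \cdot 0 \left(-3\right)}{2}\right) = - 25 \left(\left(- \frac{25}{2}\right) 0\right) = \left(-25\right) 0 = 0$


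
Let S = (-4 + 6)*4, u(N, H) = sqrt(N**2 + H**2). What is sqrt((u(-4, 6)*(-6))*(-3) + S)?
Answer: 2*sqrt(2 + 9*sqrt(13)) ≈ 11.739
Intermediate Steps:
u(N, H) = sqrt(H**2 + N**2)
S = 8 (S = 2*4 = 8)
sqrt((u(-4, 6)*(-6))*(-3) + S) = sqrt((sqrt(6**2 + (-4)**2)*(-6))*(-3) + 8) = sqrt((sqrt(36 + 16)*(-6))*(-3) + 8) = sqrt((sqrt(52)*(-6))*(-3) + 8) = sqrt(((2*sqrt(13))*(-6))*(-3) + 8) = sqrt(-12*sqrt(13)*(-3) + 8) = sqrt(36*sqrt(13) + 8) = sqrt(8 + 36*sqrt(13))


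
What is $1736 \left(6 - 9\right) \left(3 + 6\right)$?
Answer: $-46872$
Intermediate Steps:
$1736 \left(6 - 9\right) \left(3 + 6\right) = 1736 \left(\left(-3\right) 9\right) = 1736 \left(-27\right) = -46872$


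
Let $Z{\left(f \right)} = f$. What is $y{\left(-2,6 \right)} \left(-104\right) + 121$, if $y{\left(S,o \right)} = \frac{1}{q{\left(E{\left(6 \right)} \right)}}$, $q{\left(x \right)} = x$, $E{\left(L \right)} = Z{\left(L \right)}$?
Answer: $\frac{311}{3} \approx 103.67$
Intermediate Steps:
$E{\left(L \right)} = L$
$y{\left(S,o \right)} = \frac{1}{6}$
$y{\left(-2,6 \right)} \left(-104\right) + 121 = \frac{1}{6} \left(-104\right) + 121 = - \frac{52}{3} + 121 = \frac{311}{3}$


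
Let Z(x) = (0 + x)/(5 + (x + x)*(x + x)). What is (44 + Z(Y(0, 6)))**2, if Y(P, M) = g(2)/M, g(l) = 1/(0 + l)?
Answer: 63473089/32761 ≈ 1937.5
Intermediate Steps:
g(l) = 1/l
Y(P, M) = 1/(2*M)
Z(x) = x/(5 + 4*x**2) (Z(x) = x/(5 + (2*x)*(2*x)) = x/(5 + 4*x**2))
(44 + Z(Y(0, 6)))**2 = (44 + ((1/2)/6)/(5 + 4*((1/2)/6)**2))**2 = (44 + ((1/2)*(1/6))/(5 + 4*((1/2)*(1/6))**2))**2 = (44 + 1/(12*(5 + 4*(1/12)**2)))**2 = (44 + 1/(12*(5 + 4*(1/144))))**2 = (44 + 1/(12*(5 + 1/36)))**2 = (44 + 1/(12*(181/36)))**2 = (44 + (1/12)*(36/181))**2 = (44 + 3/181)**2 = (7967/181)**2 = 63473089/32761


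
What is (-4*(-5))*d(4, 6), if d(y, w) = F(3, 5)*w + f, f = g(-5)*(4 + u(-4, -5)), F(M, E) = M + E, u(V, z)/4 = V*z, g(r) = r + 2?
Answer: -4080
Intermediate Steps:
g(r) = 2 + r
u(V, z) = 4*V*z (u(V, z) = 4*(V*z) = 4*V*z)
F(M, E) = E + M
f = -252 (f = (2 - 5)*(4 + 4*(-4)*(-5)) = -3*(4 + 80) = -3*84 = -252)
d(y, w) = -252 + 8*w (d(y, w) = (5 + 3)*w - 252 = 8*w - 252 = -252 + 8*w)
(-4*(-5))*d(4, 6) = (-4*(-5))*(-252 + 8*6) = 20*(-252 + 48) = 20*(-204) = -4080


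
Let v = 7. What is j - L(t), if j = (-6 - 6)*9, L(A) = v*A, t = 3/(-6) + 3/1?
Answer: -251/2 ≈ -125.50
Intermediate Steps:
t = 5/2 (t = 3*(-1/6) + 3*1 = -1/2 + 3 = 5/2 ≈ 2.5000)
L(A) = 7*A
j = -108 (j = -12*9 = -108)
j - L(t) = -108 - 7*5/2 = -108 - 1*35/2 = -108 - 35/2 = -251/2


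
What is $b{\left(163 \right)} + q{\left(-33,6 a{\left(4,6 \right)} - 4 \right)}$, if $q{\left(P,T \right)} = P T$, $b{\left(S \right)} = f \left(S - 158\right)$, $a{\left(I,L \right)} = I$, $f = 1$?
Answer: $-655$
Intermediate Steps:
$b{\left(S \right)} = -158 + S$ ($b{\left(S \right)} = 1 \left(S - 158\right) = 1 \left(-158 + S\right) = -158 + S$)
$b{\left(163 \right)} + q{\left(-33,6 a{\left(4,6 \right)} - 4 \right)} = \left(-158 + 163\right) - 33 \left(6 \cdot 4 - 4\right) = 5 - 33 \left(24 - 4\right) = 5 - 660 = -655$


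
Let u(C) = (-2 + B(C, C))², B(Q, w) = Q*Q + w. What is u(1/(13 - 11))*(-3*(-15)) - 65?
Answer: 85/16 ≈ 5.3125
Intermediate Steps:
B(Q, w) = w + Q² (B(Q, w) = Q² + w = w + Q²)
u(C) = (-2 + C + C²)² (u(C) = (-2 + (C + C²))² = (-2 + C + C²)²)
u(1/(13 - 11))*(-3*(-15)) - 65 = (-2 + 1/(13 - 11) + (1/(13 - 11))²)²*(-3*(-15)) - 65 = (-2 + 1/2 + (1/2)²)²*45 - 65 = (-2 + ½ + (½)²)²*45 - 65 = (-2 + ½ + ¼)²*45 - 65 = (-5/4)²*45 - 65 = (25/16)*45 - 65 = 1125/16 - 65 = 85/16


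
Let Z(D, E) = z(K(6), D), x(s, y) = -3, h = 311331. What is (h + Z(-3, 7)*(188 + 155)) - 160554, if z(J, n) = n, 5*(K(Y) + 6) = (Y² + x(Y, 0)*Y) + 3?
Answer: 149748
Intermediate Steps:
K(Y) = -27/5 - 3*Y/5 + Y²/5 (K(Y) = -6 + ((Y² - 3*Y) + 3)/5 = -6 + (3 + Y² - 3*Y)/5 = -6 + (⅗ - 3*Y/5 + Y²/5) = -27/5 - 3*Y/5 + Y²/5)
Z(D, E) = D
(h + Z(-3, 7)*(188 + 155)) - 160554 = (311331 - 3*(188 + 155)) - 160554 = (311331 - 3*343) - 160554 = (311331 - 1029) - 160554 = 310302 - 160554 = 149748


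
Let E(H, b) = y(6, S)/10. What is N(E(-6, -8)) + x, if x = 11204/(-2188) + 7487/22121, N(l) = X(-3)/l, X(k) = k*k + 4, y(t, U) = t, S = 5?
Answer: 612915559/36300561 ≈ 16.884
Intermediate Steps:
X(k) = 4 + k² (X(k) = k² + 4 = 4 + k²)
E(H, b) = ⅗ (E(H, b) = 6/10 = 6*(⅒) = ⅗)
N(l) = 13/l (N(l) = (4 + (-3)²)/l = (4 + 9)/l = 13/l)
x = -57865532/12100187 (x = 11204*(-1/2188) + 7487*(1/22121) = -2801/547 + 7487/22121 = -57865532/12100187 ≈ -4.7822)
N(E(-6, -8)) + x = 13/(⅗) - 57865532/12100187 = 13*(5/3) - 57865532/12100187 = 65/3 - 57865532/12100187 = 612915559/36300561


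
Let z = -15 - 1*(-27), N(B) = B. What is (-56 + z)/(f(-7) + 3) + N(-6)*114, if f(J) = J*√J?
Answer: -5475/8 - 7*I*√7/8 ≈ -684.38 - 2.315*I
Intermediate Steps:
f(J) = J^(3/2)
z = 12 (z = -15 + 27 = 12)
(-56 + z)/(f(-7) + 3) + N(-6)*114 = (-56 + 12)/((-7)^(3/2) + 3) - 6*114 = -44/(-7*I*√7 + 3) - 684 = -44/(3 - 7*I*√7) - 684 = -684 - 44/(3 - 7*I*√7)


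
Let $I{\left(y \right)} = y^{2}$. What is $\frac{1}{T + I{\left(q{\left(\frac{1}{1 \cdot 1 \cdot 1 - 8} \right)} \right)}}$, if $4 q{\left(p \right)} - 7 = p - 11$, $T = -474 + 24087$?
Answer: $\frac{784}{18513433} \approx 4.2348 \cdot 10^{-5}$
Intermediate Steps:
$T = 23613$
$q{\left(p \right)} = -1 + \frac{p}{4}$ ($q{\left(p \right)} = \frac{7}{4} + \frac{p - 11}{4} = \frac{7}{4} + \frac{-11 + p}{4} = \frac{7}{4} + \left(- \frac{11}{4} + \frac{p}{4}\right) = -1 + \frac{p}{4}$)
$\frac{1}{T + I{\left(q{\left(\frac{1}{1 \cdot 1 \cdot 1 - 8} \right)} \right)}} = \frac{1}{23613 + \left(-1 + \frac{1}{4 \left(1 \cdot 1 \cdot 1 - 8\right)}\right)^{2}} = \frac{1}{23613 + \left(-1 + \frac{1}{4 \left(1 \cdot 1 - 8\right)}\right)^{2}} = \frac{1}{23613 + \left(-1 + \frac{1}{4 \left(1 - 8\right)}\right)^{2}} = \frac{1}{23613 + \left(-1 + \frac{1}{4 \left(-7\right)}\right)^{2}} = \frac{1}{23613 + \left(-1 + \frac{1}{4} \left(- \frac{1}{7}\right)\right)^{2}} = \frac{1}{23613 + \left(-1 - \frac{1}{28}\right)^{2}} = \frac{1}{23613 + \left(- \frac{29}{28}\right)^{2}} = \frac{1}{23613 + \frac{841}{784}} = \frac{1}{\frac{18513433}{784}} = \frac{784}{18513433}$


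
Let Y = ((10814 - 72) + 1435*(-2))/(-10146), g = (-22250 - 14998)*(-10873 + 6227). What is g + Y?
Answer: 292634664416/1691 ≈ 1.7305e+8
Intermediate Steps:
g = 173054208 (g = -37248*(-4646) = 173054208)
Y = -1312/1691 (Y = (10742 - 2870)*(-1/10146) = 7872*(-1/10146) = -1312/1691 ≈ -0.77587)
g + Y = 173054208 - 1312/1691 = 292634664416/1691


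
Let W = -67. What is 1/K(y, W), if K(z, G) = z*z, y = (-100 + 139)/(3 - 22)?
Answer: 361/1521 ≈ 0.23734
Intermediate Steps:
y = -39/19 (y = 39/(-19) = 39*(-1/19) = -39/19 ≈ -2.0526)
K(z, G) = z**2
1/K(y, W) = 1/((-39/19)**2) = 1/(1521/361) = 361/1521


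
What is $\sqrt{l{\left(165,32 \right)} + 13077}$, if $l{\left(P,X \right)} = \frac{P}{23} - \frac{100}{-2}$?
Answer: $\frac{\sqrt{6947978}}{23} \approx 114.6$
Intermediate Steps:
$l{\left(P,X \right)} = 50 + \frac{P}{23}$ ($l{\left(P,X \right)} = P \frac{1}{23} - -50 = \frac{P}{23} + 50 = 50 + \frac{P}{23}$)
$\sqrt{l{\left(165,32 \right)} + 13077} = \sqrt{\left(50 + \frac{1}{23} \cdot 165\right) + 13077} = \sqrt{\left(50 + \frac{165}{23}\right) + 13077} = \sqrt{\frac{1315}{23} + 13077} = \sqrt{\frac{302086}{23}} = \frac{\sqrt{6947978}}{23}$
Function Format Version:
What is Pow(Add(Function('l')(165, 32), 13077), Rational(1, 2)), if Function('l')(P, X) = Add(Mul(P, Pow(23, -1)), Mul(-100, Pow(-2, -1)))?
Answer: Mul(Rational(1, 23), Pow(6947978, Rational(1, 2))) ≈ 114.60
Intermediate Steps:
Function('l')(P, X) = Add(50, Mul(Rational(1, 23), P)) (Function('l')(P, X) = Add(Mul(P, Rational(1, 23)), Mul(-100, Rational(-1, 2))) = Add(Mul(Rational(1, 23), P), 50) = Add(50, Mul(Rational(1, 23), P)))
Pow(Add(Function('l')(165, 32), 13077), Rational(1, 2)) = Pow(Add(Add(50, Mul(Rational(1, 23), 165)), 13077), Rational(1, 2)) = Pow(Add(Add(50, Rational(165, 23)), 13077), Rational(1, 2)) = Pow(Add(Rational(1315, 23), 13077), Rational(1, 2)) = Pow(Rational(302086, 23), Rational(1, 2)) = Mul(Rational(1, 23), Pow(6947978, Rational(1, 2)))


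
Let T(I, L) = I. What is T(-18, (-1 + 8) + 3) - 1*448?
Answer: -466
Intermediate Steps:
T(-18, (-1 + 8) + 3) - 1*448 = -18 - 1*448 = -18 - 448 = -466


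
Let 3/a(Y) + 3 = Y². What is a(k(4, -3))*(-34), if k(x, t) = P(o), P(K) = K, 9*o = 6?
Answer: 918/23 ≈ 39.913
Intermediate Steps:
o = ⅔ (o = (⅑)*6 = ⅔ ≈ 0.66667)
k(x, t) = ⅔
a(Y) = 3/(-3 + Y²)
a(k(4, -3))*(-34) = (3/(-3 + (⅔)²))*(-34) = (3/(-3 + 4/9))*(-34) = (3/(-23/9))*(-34) = (3*(-9/23))*(-34) = -27/23*(-34) = 918/23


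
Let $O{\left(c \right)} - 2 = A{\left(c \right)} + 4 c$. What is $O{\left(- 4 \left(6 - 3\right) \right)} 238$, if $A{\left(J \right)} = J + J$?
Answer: $-16660$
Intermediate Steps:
$A{\left(J \right)} = 2 J$
$O{\left(c \right)} = 2 + 6 c$ ($O{\left(c \right)} = 2 + \left(2 c + 4 c\right) = 2 + 6 c$)
$O{\left(- 4 \left(6 - 3\right) \right)} 238 = \left(2 + 6 \left(- 4 \left(6 - 3\right)\right)\right) 238 = \left(2 + 6 \left(\left(-4\right) 3\right)\right) 238 = \left(2 + 6 \left(-12\right)\right) 238 = \left(2 - 72\right) 238 = \left(-70\right) 238 = -16660$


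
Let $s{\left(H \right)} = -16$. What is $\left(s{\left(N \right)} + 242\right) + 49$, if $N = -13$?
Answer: $275$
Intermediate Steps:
$\left(s{\left(N \right)} + 242\right) + 49 = \left(-16 + 242\right) + 49 = 226 + 49 = 275$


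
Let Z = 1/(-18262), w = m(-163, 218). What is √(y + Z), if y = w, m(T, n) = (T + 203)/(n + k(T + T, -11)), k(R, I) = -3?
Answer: √114690455098/785266 ≈ 0.43127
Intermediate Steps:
m(T, n) = (203 + T)/(-3 + n) (m(T, n) = (T + 203)/(n - 3) = (203 + T)/(-3 + n))
w = 8/43 (w = (203 - 163)/(-3 + 218) = 40/215 = (1/215)*40 = 8/43 ≈ 0.18605)
y = 8/43 ≈ 0.18605
Z = -1/18262 ≈ -5.4759e-5
√(y + Z) = √(8/43 - 1/18262) = √(146053/785266) = √114690455098/785266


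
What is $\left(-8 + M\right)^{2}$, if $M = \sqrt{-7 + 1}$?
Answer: $\left(8 - i \sqrt{6}\right)^{2} \approx 58.0 - 39.192 i$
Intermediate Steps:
$M = i \sqrt{6}$ ($M = \sqrt{-6} = i \sqrt{6} \approx 2.4495 i$)
$\left(-8 + M\right)^{2} = \left(-8 + i \sqrt{6}\right)^{2}$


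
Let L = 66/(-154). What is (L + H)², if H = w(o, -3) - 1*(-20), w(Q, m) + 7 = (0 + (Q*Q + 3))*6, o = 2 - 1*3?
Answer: 65536/49 ≈ 1337.5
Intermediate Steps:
o = -1 (o = 2 - 3 = -1)
L = -3/7 (L = 66*(-1/154) = -3/7 ≈ -0.42857)
w(Q, m) = 11 + 6*Q² (w(Q, m) = -7 + (0 + (Q*Q + 3))*6 = -7 + (0 + (Q² + 3))*6 = -7 + (0 + (3 + Q²))*6 = -7 + (3 + Q²)*6 = -7 + (18 + 6*Q²) = 11 + 6*Q²)
H = 37 (H = (11 + 6*(-1)²) - 1*(-20) = (11 + 6*1) + 20 = (11 + 6) + 20 = 17 + 20 = 37)
(L + H)² = (-3/7 + 37)² = (256/7)² = 65536/49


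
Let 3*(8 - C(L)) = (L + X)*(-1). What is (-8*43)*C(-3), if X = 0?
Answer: -2408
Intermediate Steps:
C(L) = 8 + L/3 (C(L) = 8 - (L + 0)*(-1)/3 = 8 - L*(-1)/3 = 8 - (-1)*L/3 = 8 + L/3)
(-8*43)*C(-3) = (-8*43)*(8 + (⅓)*(-3)) = -344*(8 - 1) = -344*7 = -2408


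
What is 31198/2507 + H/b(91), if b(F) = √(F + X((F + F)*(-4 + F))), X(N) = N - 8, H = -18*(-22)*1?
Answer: 31198/2507 + 36*√15917/1447 ≈ 15.583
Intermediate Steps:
H = 396 (H = 396*1 = 396)
X(N) = -8 + N
b(F) = √(-8 + F + 2*F*(-4 + F)) (b(F) = √(F + (-8 + (F + F)*(-4 + F))) = √(F + (-8 + (2*F)*(-4 + F))) = √(F + (-8 + 2*F*(-4 + F))) = √(-8 + F + 2*F*(-4 + F)))
31198/2507 + H/b(91) = 31198/2507 + 396/(√(-8 + 91 + 2*91*(-4 + 91))) = 31198*(1/2507) + 396/(√(-8 + 91 + 2*91*87)) = 31198/2507 + 396/(√(-8 + 91 + 15834)) = 31198/2507 + 396/(√15917) = 31198/2507 + 396*(√15917/15917) = 31198/2507 + 36*√15917/1447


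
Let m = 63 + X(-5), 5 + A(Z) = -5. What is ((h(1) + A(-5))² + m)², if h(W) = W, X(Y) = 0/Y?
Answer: 20736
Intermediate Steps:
X(Y) = 0
A(Z) = -10 (A(Z) = -5 - 5 = -10)
m = 63 (m = 63 + 0 = 63)
((h(1) + A(-5))² + m)² = ((1 - 10)² + 63)² = ((-9)² + 63)² = (81 + 63)² = 144² = 20736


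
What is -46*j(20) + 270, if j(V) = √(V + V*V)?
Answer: 270 - 92*√105 ≈ -672.72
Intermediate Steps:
j(V) = √(V + V²)
-46*j(20) + 270 = -46*2*√5*√(1 + 20) + 270 = -46*2*√105 + 270 = -92*√105 + 270 = 270 - 92*√105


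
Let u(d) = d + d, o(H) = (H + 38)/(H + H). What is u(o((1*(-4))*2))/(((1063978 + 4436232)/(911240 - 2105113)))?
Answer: 3581619/4400168 ≈ 0.81397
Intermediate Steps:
o(H) = (38 + H)/(2*H) (o(H) = (38 + H)/((2*H)) = (38 + H)*(1/(2*H)) = (38 + H)/(2*H))
u(d) = 2*d
u(o((1*(-4))*2))/(((1063978 + 4436232)/(911240 - 2105113))) = (2*((38 + (1*(-4))*2)/(2*(((1*(-4))*2)))))/(((1063978 + 4436232)/(911240 - 2105113))) = (2*((38 - 4*2)/(2*((-4*2)))))/((5500210/(-1193873))) = (2*((½)*(38 - 8)/(-8)))/((5500210*(-1/1193873))) = (2*((½)*(-⅛)*30))/(-5500210/1193873) = (2*(-15/8))*(-1193873/5500210) = -15/4*(-1193873/5500210) = 3581619/4400168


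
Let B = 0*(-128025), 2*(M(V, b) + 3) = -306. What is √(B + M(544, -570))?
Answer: 2*I*√39 ≈ 12.49*I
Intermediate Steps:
M(V, b) = -156 (M(V, b) = -3 + (½)*(-306) = -3 - 153 = -156)
B = 0
√(B + M(544, -570)) = √(0 - 156) = √(-156) = 2*I*√39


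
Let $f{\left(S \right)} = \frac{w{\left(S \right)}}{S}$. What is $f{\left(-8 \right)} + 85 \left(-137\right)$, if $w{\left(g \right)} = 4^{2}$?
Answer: $-11647$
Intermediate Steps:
$w{\left(g \right)} = 16$
$f{\left(S \right)} = \frac{16}{S}$
$f{\left(-8 \right)} + 85 \left(-137\right) = \frac{16}{-8} + 85 \left(-137\right) = 16 \left(- \frac{1}{8}\right) - 11645 = -2 - 11645 = -11647$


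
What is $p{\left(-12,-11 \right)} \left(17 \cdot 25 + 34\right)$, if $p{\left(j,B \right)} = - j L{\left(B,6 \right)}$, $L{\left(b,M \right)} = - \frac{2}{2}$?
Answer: $-5508$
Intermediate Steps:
$L{\left(b,M \right)} = -1$ ($L{\left(b,M \right)} = \left(-2\right) \frac{1}{2} = -1$)
$p{\left(j,B \right)} = j$ ($p{\left(j,B \right)} = - j \left(-1\right) = j$)
$p{\left(-12,-11 \right)} \left(17 \cdot 25 + 34\right) = - 12 \left(17 \cdot 25 + 34\right) = - 12 \left(425 + 34\right) = \left(-12\right) 459 = -5508$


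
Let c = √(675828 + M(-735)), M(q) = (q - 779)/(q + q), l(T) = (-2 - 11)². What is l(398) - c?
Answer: 169 - √7451015055/105 ≈ -653.09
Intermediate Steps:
l(T) = 169 (l(T) = (-13)² = 169)
M(q) = (-779 + q)/(2*q) (M(q) = (-779 + q)/((2*q)) = (-779 + q)*(1/(2*q)) = (-779 + q)/(2*q))
c = √7451015055/105 (c = √(675828 + (½)*(-779 - 735)/(-735)) = √(675828 + (½)*(-1/735)*(-1514)) = √(675828 + 757/735) = √(496734337/735) = √7451015055/105 ≈ 822.09)
l(398) - c = 169 - √7451015055/105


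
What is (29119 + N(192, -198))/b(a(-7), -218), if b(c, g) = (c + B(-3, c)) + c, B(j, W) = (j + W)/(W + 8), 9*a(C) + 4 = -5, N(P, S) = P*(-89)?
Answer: -84217/18 ≈ -4678.7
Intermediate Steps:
N(P, S) = -89*P
a(C) = -1 (a(C) = -4/9 + (1/9)*(-5) = -4/9 - 5/9 = -1)
B(j, W) = (W + j)/(8 + W)
b(c, g) = 2*c + (-3 + c)/(8 + c) (b(c, g) = (c + (c - 3)/(8 + c)) + c = (c + (-3 + c)/(8 + c)) + c = 2*c + (-3 + c)/(8 + c))
(29119 + N(192, -198))/b(a(-7), -218) = (29119 - 89*192)/(((-3 - 1 + 2*(-1)*(8 - 1))/(8 - 1))) = (29119 - 17088)/(((-3 - 1 + 2*(-1)*7)/7)) = 12031/(((-3 - 1 - 14)/7)) = 12031/(((1/7)*(-18))) = 12031/(-18/7) = 12031*(-7/18) = -84217/18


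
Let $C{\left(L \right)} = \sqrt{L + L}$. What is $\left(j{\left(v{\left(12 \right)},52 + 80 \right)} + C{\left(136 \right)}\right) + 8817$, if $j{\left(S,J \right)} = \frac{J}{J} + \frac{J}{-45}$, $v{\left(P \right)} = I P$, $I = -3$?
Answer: $\frac{132226}{15} + 4 \sqrt{17} \approx 8831.6$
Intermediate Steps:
$v{\left(P \right)} = - 3 P$
$j{\left(S,J \right)} = 1 - \frac{J}{45}$ ($j{\left(S,J \right)} = 1 + J \left(- \frac{1}{45}\right) = 1 - \frac{J}{45}$)
$C{\left(L \right)} = \sqrt{2} \sqrt{L}$ ($C{\left(L \right)} = \sqrt{2 L} = \sqrt{2} \sqrt{L}$)
$\left(j{\left(v{\left(12 \right)},52 + 80 \right)} + C{\left(136 \right)}\right) + 8817 = \left(\left(1 - \frac{52 + 80}{45}\right) + \sqrt{2} \sqrt{136}\right) + 8817 = \left(\left(1 - \frac{44}{15}\right) + \sqrt{2} \cdot 2 \sqrt{34}\right) + 8817 = \left(\left(1 - \frac{44}{15}\right) + 4 \sqrt{17}\right) + 8817 = \left(- \frac{29}{15} + 4 \sqrt{17}\right) + 8817 = \frac{132226}{15} + 4 \sqrt{17}$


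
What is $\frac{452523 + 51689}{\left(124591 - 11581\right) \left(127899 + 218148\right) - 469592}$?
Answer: $\frac{252106}{19553150939} \approx 1.2893 \cdot 10^{-5}$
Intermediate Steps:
$\frac{452523 + 51689}{\left(124591 - 11581\right) \left(127899 + 218148\right) - 469592} = \frac{504212}{\left(124591 - 11581\right) 346047 - 469592} = \frac{504212}{113010 \cdot 346047 - 469592} = \frac{504212}{39106771470 - 469592} = \frac{504212}{39106301878} = 504212 \cdot \frac{1}{39106301878} = \frac{252106}{19553150939}$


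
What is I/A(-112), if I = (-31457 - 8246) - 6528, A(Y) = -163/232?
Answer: 10725592/163 ≈ 65801.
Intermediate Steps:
A(Y) = -163/232 (A(Y) = -163*1/232 = -163/232)
I = -46231 (I = -39703 - 6528 = -46231)
I/A(-112) = -46231/(-163/232) = -46231*(-232/163) = 10725592/163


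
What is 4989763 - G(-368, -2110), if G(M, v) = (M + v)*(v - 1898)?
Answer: -4942061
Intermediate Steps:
G(M, v) = (-1898 + v)*(M + v) (G(M, v) = (M + v)*(-1898 + v) = (-1898 + v)*(M + v))
4989763 - G(-368, -2110) = 4989763 - ((-2110)² - 1898*(-368) - 1898*(-2110) - 368*(-2110)) = 4989763 - (4452100 + 698464 + 4004780 + 776480) = 4989763 - 1*9931824 = 4989763 - 9931824 = -4942061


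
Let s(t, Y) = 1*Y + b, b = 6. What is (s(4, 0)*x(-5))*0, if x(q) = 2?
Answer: 0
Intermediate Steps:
s(t, Y) = 6 + Y (s(t, Y) = 1*Y + 6 = Y + 6 = 6 + Y)
(s(4, 0)*x(-5))*0 = ((6 + 0)*2)*0 = (6*2)*0 = 12*0 = 0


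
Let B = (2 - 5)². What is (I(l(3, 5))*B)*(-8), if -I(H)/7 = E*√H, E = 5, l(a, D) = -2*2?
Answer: 5040*I ≈ 5040.0*I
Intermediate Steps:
l(a, D) = -4
B = 9 (B = (-3)² = 9)
I(H) = -35*√H
(I(l(3, 5))*B)*(-8) = (-70*I*9)*(-8) = -630*I*(-8) = 5040*I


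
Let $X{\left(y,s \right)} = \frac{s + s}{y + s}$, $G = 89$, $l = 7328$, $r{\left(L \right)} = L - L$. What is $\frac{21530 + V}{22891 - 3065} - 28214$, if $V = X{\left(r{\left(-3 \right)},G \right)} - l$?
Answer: $- \frac{279678280}{9913} \approx -28213.0$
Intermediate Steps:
$r{\left(L \right)} = 0$
$X{\left(y,s \right)} = \frac{2 s}{s + y}$
$V = -7326$ ($V = 2 \cdot 89 \frac{1}{89 + 0} - 7328 = 2 \cdot 89 \cdot \frac{1}{89} - 7328 = 2 - 7328 = -7326$)
$\frac{21530 + V}{22891 - 3065} - 28214 = \frac{21530 - 7326}{22891 - 3065} - 28214 = \frac{14204}{19826} - 28214 = 14204 \cdot \frac{1}{19826} - 28214 = \frac{7102}{9913} - 28214 = - \frac{279678280}{9913}$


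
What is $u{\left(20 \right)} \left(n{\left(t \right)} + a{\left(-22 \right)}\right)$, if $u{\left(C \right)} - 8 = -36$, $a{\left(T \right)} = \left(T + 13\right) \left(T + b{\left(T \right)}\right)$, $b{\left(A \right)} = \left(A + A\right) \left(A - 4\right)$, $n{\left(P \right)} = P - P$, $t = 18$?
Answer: $282744$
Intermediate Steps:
$n{\left(P \right)} = 0$
$b{\left(A \right)} = 2 A \left(-4 + A\right)$
$a{\left(T \right)} = \left(13 + T\right) \left(T + 2 T \left(-4 + T\right)\right)$ ($a{\left(T \right)} = \left(T + 13\right) \left(T + 2 T \left(-4 + T\right)\right) = \left(13 + T\right) \left(T + 2 T \left(-4 + T\right)\right)$)
$u{\left(C \right)} = -28$ ($u{\left(C \right)} = 8 - 36 = -28$)
$u{\left(20 \right)} \left(n{\left(t \right)} + a{\left(-22 \right)}\right) = - 28 \left(0 - 22 \left(-91 + 2 \left(-22\right)^{2} + 19 \left(-22\right)\right)\right) = - 28 \left(0 - 22 \left(-91 + 2 \cdot 484 - 418\right)\right) = - 28 \left(0 - 22 \left(-91 + 968 - 418\right)\right) = - 28 \left(0 - 10098\right) = \left(-28\right) \left(-10098\right) = 282744$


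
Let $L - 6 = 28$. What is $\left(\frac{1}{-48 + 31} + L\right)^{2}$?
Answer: $\frac{332929}{289} \approx 1152.0$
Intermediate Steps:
$L = 34$ ($L = 6 + 28 = 34$)
$\left(\frac{1}{-48 + 31} + L\right)^{2} = \left(\frac{1}{-48 + 31} + 34\right)^{2} = \left(\frac{1}{-17} + 34\right)^{2} = \left(- \frac{1}{17} + 34\right)^{2} = \left(\frac{577}{17}\right)^{2} = \frac{332929}{289}$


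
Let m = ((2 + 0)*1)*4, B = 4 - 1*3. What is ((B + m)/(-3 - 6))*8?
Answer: -8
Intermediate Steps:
B = 1 (B = 4 - 3 = 1)
m = 8 (m = (2*1)*4 = 2*4 = 8)
((B + m)/(-3 - 6))*8 = ((1 + 8)/(-3 - 6))*8 = (9/(-9))*8 = -1/9*9*8 = -1*8 = -8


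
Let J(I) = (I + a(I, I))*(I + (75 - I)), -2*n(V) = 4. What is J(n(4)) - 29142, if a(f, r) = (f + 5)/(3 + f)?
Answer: -29067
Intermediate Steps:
a(f, r) = (5 + f)/(3 + f)
n(V) = -2 (n(V) = -½*4 = -2)
J(I) = 75*I + 75*(5 + I)/(3 + I) (J(I) = (I + (5 + I)/(3 + I))*(I + (75 - I)) = (I + (5 + I)/(3 + I))*75 = 75*I + 75*(5 + I)/(3 + I))
J(n(4)) - 29142 = 75*(5 + (-2)² + 4*(-2))/(3 - 2) - 29142 = 75*(5 + 4 - 8)/1 - 29142 = 75*1*1 - 29142 = 75 - 29142 = -29067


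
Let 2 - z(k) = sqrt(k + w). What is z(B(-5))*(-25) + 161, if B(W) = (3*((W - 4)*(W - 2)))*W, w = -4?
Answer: 111 + 25*I*sqrt(949) ≈ 111.0 + 770.15*I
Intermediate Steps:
B(W) = 3*W*(-4 + W)*(-2 + W) (B(W) = (3*((-4 + W)*(-2 + W)))*W = (3*(-4 + W)*(-2 + W))*W = 3*W*(-4 + W)*(-2 + W))
z(k) = 2 - sqrt(-4 + k) (z(k) = 2 - sqrt(k - 4) = 2 - sqrt(-4 + k))
z(B(-5))*(-25) + 161 = (2 - sqrt(-4 + 3*(-5)*(8 + (-5)**2 - 6*(-5))))*(-25) + 161 = (2 - sqrt(-4 + 3*(-5)*(8 + 25 + 30)))*(-25) + 161 = (2 - sqrt(-4 + 3*(-5)*63))*(-25) + 161 = (2 - sqrt(-4 - 945))*(-25) + 161 = (2 - sqrt(-949))*(-25) + 161 = (2 - I*sqrt(949))*(-25) + 161 = (-50 + 25*I*sqrt(949)) + 161 = 111 + 25*I*sqrt(949)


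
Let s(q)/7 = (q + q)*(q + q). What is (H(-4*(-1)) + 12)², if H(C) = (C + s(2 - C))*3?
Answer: 129600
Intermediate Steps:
s(q) = 28*q² (s(q) = 7*((q + q)*(q + q)) = 7*((2*q)*(2*q)) = 7*(4*q²) = 28*q²)
H(C) = 3*C + 84*(2 - C)² (H(C) = (C + 28*(2 - C)²)*3 = 3*C + 84*(2 - C)²)
(H(-4*(-1)) + 12)² = ((3*(-4*(-1)) + 84*(-2 - 4*(-1))²) + 12)² = ((3*4 + 84*(-2 + 4)²) + 12)² = ((12 + 84*2²) + 12)² = ((12 + 84*4) + 12)² = ((12 + 336) + 12)² = (348 + 12)² = 360² = 129600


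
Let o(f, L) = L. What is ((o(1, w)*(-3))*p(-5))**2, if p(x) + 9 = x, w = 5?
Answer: 44100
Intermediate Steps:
p(x) = -9 + x
((o(1, w)*(-3))*p(-5))**2 = ((5*(-3))*(-9 - 5))**2 = (-15*(-14))**2 = 210**2 = 44100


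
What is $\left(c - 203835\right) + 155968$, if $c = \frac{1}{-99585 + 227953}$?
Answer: $- \frac{6144591055}{128368} \approx -47867.0$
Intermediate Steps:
$c = \frac{1}{128368} \approx 7.7901 \cdot 10^{-6}$
$\left(c - 203835\right) + 155968 = \left(\frac{1}{128368} - 203835\right) + 155968 = - \frac{26165891279}{128368} + 155968 = - \frac{6144591055}{128368}$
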